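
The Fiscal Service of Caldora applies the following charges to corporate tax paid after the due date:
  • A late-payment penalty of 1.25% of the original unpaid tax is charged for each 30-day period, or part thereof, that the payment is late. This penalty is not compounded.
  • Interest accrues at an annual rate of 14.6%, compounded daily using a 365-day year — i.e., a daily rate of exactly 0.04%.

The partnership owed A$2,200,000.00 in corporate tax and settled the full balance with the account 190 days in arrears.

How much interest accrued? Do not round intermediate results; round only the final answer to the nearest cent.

Interest: A$2,200,000.00 × ((1 + 0.0004)^190 − 1) = A$2,200,000.00 × 0.07894618… = A$173,681.5925…

A$173,681.59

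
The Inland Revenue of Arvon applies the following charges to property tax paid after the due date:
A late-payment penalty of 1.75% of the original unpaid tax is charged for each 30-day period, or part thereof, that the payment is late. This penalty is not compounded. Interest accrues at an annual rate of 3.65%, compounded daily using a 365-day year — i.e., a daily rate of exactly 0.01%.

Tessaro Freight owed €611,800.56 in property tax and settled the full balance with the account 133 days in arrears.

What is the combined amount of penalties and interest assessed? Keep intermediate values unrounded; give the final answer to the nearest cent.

Penalty periods: ⌈133/30⌉ = 5; penalty = 5 × 1.75% × €611,800.56 = €53,532.55…
Interest: €611,800.56 × ((1 + 0.0001)^133 − 1) = €611,800.56 × 0.01338816… = €8,190.8866…
Penalties + interest = €53,532.5490 + €8,190.8866… = €61,723.44

€61,723.44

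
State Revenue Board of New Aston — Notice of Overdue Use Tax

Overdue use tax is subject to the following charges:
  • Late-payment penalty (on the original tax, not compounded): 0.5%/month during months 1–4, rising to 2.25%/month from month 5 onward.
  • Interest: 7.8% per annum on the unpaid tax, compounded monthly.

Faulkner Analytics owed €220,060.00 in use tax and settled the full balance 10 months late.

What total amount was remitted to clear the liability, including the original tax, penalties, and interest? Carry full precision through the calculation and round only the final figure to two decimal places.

Penalty, months 1–4: 4 × 0.5% × €220,060.00 = €4,401.20
Penalty, months 5–10: 6 × 2.25% × €220,060.00 = €29,708.10
Interest (7.8%/yr ÷ 12 = 0.65%/month): €220,060.00 × ((1 + 0.0065)^10 − 1) = €14,729.6243…
Total = €220,060.00 + €34,109.3000 + €14,729.6243… = €268,898.92

€268,898.92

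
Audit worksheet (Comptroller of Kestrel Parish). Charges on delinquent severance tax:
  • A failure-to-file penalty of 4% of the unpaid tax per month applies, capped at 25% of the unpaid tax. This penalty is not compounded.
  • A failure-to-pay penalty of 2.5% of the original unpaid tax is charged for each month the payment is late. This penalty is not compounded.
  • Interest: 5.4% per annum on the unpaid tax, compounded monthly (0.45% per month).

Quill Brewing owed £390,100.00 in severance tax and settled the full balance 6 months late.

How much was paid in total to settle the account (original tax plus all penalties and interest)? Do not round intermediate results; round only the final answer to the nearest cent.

Failure-to-file: 6 × 4% × £390,100.00 = £93,624.00 (under the 25% cap)
Failure-to-pay penalty: 6 × 2.5% × £390,100.00 = £58,515.00
Interest: £390,100.00 × ((1 + 0.0045)^6 − 1) = £390,100.00 × 0.0273056… = £10,651.9062…
Total = £390,100.00 + £152,139.0000 + £10,651.9062… = £552,890.91

£552,890.91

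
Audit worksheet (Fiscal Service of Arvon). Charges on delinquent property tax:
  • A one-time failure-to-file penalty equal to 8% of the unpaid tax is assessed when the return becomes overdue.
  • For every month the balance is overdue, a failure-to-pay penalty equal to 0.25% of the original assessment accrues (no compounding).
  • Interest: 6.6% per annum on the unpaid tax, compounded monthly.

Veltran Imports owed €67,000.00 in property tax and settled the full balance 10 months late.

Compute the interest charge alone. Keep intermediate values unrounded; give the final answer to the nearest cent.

€3,777.55

Interest (6.6%/yr ÷ 12 = 0.55%/month): €67,000.00 × ((1 + 0.0055)^10 − 1) = €3,777.5544…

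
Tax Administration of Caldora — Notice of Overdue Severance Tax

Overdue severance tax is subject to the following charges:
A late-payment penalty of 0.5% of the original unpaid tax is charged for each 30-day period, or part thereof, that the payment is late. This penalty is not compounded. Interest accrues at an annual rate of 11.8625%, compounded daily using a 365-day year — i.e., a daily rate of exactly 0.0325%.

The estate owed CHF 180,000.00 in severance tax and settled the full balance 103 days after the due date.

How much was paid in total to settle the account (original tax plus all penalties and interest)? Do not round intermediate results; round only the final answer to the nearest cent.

CHF 189,726.47

Penalty periods: ⌈103/30⌉ = 4; penalty = 4 × 0.5% × CHF 180,000.00 = CHF 3,600.00
Interest: CHF 180,000.00 × ((1 + 0.000325)^103 − 1) = CHF 180,000.00 × 0.03403597… = CHF 6,126.4744…
Total = CHF 180,000.00 + CHF 3,600.0000 + CHF 6,126.4744… = CHF 189,726.47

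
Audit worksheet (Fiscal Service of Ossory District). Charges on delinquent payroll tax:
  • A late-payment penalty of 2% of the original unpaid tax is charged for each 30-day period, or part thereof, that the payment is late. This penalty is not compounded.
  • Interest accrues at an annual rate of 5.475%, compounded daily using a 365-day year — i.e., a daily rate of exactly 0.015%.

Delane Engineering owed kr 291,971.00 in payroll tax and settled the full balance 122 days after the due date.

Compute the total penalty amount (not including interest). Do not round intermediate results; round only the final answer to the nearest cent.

kr 29,197.10

Penalty periods: ⌈122/30⌉ = 5; penalty = 5 × 2% × kr 291,971.00 = kr 29,197.10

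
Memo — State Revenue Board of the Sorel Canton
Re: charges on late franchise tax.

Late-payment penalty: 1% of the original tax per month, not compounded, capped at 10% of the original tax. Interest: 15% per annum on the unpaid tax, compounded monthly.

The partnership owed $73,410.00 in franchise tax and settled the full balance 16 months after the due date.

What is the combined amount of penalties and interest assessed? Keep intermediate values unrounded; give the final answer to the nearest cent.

$23,483.09

Penalty (uncapped): 16 × 1% × $73,410.00 = $11,745.60; cap = 10% × $73,410.00 = $7,341.00 → penalty = $7,341.00
Interest (15%/yr ÷ 12 = 1.25%/month): $73,410.00 × ((1 + 0.0125)^16 − 1) = $16,142.0917…
Penalties + interest = $7,341.0000 + $16,142.0917… = $23,483.09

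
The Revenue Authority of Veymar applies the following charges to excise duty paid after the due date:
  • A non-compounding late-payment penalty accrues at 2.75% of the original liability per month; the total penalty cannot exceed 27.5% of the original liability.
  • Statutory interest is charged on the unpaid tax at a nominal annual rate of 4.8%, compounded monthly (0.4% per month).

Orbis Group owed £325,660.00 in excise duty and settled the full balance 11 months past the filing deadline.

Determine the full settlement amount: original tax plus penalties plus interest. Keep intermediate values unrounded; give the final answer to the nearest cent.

£429,835.59

Penalty (uncapped): 11 × 2.75% × £325,660.00 = £98,512.15; cap = 27.5% × £325,660.00 = £89,556.50 → penalty = £89,556.50
Interest: £325,660.00 × ((1 + 0.004)^11 − 1) = £325,660.00 × 0.0448906… = £14,619.0874…
Total = £325,660.00 + £89,556.5000 + £14,619.0874… = £429,835.59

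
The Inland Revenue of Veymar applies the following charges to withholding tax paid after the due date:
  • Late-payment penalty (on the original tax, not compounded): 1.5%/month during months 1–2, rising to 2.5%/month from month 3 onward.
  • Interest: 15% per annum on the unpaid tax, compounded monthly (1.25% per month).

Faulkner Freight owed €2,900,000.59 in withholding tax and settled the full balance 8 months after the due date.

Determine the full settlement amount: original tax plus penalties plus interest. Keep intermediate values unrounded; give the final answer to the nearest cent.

€3,725,010.45

Penalty, months 1–2: 2 × 1.5% × €2,900,000.59 = €87,000.02…
Penalty, months 3–8: 6 × 2.5% × €2,900,000.59 = €435,000.09…
Interest: €2,900,000.59 × ((1 + 0.0125)^8 − 1) = €2,900,000.59 × 0.1044861… = €303,009.7551…
Total = €2,900,000.59 + €522,000.1062 + €303,009.7551… = €3,725,010.45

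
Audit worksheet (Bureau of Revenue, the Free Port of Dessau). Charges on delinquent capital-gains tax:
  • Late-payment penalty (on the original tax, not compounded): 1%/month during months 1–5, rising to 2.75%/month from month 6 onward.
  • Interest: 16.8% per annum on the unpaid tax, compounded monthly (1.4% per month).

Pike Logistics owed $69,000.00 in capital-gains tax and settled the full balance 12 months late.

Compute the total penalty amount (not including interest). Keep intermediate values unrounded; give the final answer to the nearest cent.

Penalty, months 1–5: 5 × 1% × $69,000.00 = $3,450.00
Penalty, months 6–12: 7 × 2.75% × $69,000.00 = $13,282.50
Total penalty = $3,450.00 + $13,282.50 = $16,732.50

$16,732.50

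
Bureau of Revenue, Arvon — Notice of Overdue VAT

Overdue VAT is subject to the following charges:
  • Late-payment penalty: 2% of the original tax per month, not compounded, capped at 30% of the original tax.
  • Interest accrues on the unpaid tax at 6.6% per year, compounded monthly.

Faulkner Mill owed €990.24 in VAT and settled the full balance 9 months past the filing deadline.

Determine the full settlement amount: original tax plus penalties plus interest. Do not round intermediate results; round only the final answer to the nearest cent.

€1,218.59

Penalty: 9 × 2% × €990.24 = €178.24… (below the 30% cap of €297.07…)
Interest (6.6%/yr ÷ 12 = 0.55%/month): €990.24 × ((1 + 0.0055)^9 − 1) = €50.1092…
Total = €990.24 + €178.2432 + €50.1092… = €1,218.59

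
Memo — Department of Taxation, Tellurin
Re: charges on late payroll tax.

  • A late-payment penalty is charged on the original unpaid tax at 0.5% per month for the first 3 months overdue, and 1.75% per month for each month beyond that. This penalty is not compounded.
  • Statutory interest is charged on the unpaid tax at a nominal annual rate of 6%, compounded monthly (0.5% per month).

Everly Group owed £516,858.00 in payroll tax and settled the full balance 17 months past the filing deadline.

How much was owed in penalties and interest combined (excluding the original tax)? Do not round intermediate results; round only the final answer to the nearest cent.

£180,118.04

Penalty, months 1–3: 3 × 0.5% × £516,858.00 = £7,752.87
Penalty, months 4–17: 14 × 1.75% × £516,858.00 = £126,630.21
Interest: £516,858.00 × ((1 + 0.005)^17 − 1) = £516,858.00 × 0.0884865… = £45,734.9591…
Penalties + interest = £134,383.0800 + £45,734.9591… = £180,118.04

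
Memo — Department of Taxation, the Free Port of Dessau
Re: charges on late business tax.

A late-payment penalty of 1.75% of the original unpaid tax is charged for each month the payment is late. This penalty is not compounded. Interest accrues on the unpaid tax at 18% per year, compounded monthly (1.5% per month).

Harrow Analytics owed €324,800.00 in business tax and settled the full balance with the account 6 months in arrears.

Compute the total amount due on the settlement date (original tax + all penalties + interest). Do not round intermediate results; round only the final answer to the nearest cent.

Late-payment penalty: 6 × 1.75% × €324,800.00 = €34,104.00
Interest: €324,800.00 × ((1 + 0.015)^6 − 1) = €324,800.00 × 0.0934433… = €30,350.3721…
Total = €324,800.00 + €34,104.0000 + €30,350.3721… = €389,254.37

€389,254.37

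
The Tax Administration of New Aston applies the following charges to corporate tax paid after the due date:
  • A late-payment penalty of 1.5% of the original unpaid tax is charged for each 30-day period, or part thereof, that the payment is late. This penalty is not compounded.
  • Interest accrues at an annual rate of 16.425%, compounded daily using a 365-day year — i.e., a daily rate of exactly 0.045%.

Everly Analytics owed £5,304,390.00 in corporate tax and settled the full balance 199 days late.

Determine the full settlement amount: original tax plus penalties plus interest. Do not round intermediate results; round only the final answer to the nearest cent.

£6,358,160.05

Penalty periods: ⌈199/30⌉ = 7; penalty = 7 × 1.5% × £5,304,390.00 = £556,960.95
Interest: £5,304,390.00 × ((1 + 0.00045)^199 − 1) = £5,304,390.00 × 0.09365999… = £496,809.0961…
Total = £5,304,390.00 + £556,960.9500 + £496,809.0961… = £6,358,160.05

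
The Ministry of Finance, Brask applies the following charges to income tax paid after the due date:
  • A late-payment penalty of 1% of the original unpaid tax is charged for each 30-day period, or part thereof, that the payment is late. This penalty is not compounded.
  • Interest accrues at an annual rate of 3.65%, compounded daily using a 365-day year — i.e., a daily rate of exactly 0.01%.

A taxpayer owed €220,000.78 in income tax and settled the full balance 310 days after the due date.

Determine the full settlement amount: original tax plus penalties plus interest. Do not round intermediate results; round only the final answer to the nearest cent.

€251,127.35

Penalty periods: ⌈310/30⌉ = 11; penalty = 11 × 1% × €220,000.78 = €24,200.09…
Interest: €220,000.78 × ((1 + 0.0001)^310 − 1) = €220,000.78 × 0.03148391… = €6,926.4837…
Total = €220,000.78 + €24,200.0858 + €6,926.4837… = €251,127.35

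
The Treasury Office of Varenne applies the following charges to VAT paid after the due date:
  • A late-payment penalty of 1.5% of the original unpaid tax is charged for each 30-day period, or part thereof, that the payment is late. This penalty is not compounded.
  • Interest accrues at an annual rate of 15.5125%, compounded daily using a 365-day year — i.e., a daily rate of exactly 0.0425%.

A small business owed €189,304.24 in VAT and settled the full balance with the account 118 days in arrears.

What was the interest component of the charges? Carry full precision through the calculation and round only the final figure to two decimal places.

Interest: €189,304.24 × ((1 + 0.000425)^118 − 1) = €189,304.24 × 0.05141760… = €9,733.5692…

€9,733.57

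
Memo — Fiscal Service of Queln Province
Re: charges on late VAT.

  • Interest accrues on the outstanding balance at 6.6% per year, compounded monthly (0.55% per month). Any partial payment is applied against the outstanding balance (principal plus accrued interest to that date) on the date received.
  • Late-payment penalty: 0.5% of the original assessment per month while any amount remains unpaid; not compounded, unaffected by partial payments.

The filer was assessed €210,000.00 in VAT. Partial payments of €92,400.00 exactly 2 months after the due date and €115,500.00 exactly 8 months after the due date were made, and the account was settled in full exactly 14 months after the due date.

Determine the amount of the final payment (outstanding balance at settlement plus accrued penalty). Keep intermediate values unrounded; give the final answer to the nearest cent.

€23,410.39

Balance at month 2: €210,000.0000 × (1 + 0.0055)^2 = €212,316.3525
After €92,400.00 payment: €212,316.3525 − €92,400.00 = €119,916.3525
Balance at month 8: €119,916.3525 × (1 + 0.0055)^6 = €123,928.4048…
After €115,500.00 payment: €123,928.4048… − €115,500.00 = €8,428.4048…
Balance at month 14: €8,428.4048… × (1 + 0.0055)^6 = €8,710.3948…
Penalty: 14 × 0.5% × €210,000.00 = €14,700.00
Final settlement = outstanding balance + penalty = €8,710.3948… + €14,700.00 = €23,410.39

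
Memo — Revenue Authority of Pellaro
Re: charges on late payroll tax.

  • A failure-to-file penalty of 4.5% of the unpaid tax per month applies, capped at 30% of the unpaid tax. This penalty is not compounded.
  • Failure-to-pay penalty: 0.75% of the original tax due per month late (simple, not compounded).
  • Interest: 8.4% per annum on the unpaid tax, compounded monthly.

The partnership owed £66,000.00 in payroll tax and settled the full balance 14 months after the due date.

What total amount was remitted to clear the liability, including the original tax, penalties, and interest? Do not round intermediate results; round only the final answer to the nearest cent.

Failure-to-file: 14 × 4.5% × £66,000.00 = £41,580.00, capped at 30% × £66,000.00 = £19,800.00
Failure-to-pay penalty: 14 × 0.75% × £66,000.00 = £6,930.00
Interest (8.4%/yr ÷ 12 = 0.7%/month): £66,000.00 × ((1 + 0.007)^14 − 1) = £6,770.6951…
Total = £66,000.00 + £26,730.0000 + £6,770.6951… = £99,500.70

£99,500.70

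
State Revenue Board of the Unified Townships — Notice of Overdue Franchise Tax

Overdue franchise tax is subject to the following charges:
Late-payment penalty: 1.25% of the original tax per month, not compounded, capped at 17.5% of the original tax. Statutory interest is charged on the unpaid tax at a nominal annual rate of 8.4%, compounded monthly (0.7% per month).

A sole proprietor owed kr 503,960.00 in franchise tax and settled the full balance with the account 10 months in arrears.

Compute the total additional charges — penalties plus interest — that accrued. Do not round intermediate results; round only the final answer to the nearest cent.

kr 99,404.43

Penalty: 10 × 1.25% × kr 503,960.00 = kr 62,995.00 (below the 17.5% cap of kr 88,193.00)
Interest: kr 503,960.00 × ((1 + 0.007)^10 − 1) = kr 503,960.00 × 0.0722467… = kr 36,409.4310…
Penalties + interest = kr 62,995.0000 + kr 36,409.4310… = kr 99,404.43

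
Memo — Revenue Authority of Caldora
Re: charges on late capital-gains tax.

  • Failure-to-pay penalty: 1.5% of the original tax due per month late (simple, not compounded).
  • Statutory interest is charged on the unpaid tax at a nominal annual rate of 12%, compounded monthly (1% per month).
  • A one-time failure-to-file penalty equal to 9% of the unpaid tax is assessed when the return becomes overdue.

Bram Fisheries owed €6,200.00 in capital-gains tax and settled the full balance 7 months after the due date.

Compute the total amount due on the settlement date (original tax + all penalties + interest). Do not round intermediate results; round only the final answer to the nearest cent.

Failure-to-file penalty: 9% × €6,200.00 = €558.00
Failure-to-pay penalty: 7 × 1.5% × €6,200.00 = €651.00
Interest: €6,200.00 × ((1 + 0.01)^7 − 1) = €6,200.00 × 0.0721354… = €447.2392…
Total = €6,200.00 + €1,209.0000 + €447.2392… = €7,856.24

€7,856.24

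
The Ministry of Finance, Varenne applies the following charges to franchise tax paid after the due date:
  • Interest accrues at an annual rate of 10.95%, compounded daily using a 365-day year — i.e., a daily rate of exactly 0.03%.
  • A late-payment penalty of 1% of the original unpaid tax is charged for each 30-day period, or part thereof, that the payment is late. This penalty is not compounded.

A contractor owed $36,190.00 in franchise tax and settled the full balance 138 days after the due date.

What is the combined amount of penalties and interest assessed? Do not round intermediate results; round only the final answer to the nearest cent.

$3,338.98

Penalty periods: ⌈138/30⌉ = 5; penalty = 5 × 1% × $36,190.00 = $1,809.50
Interest: $36,190.00 × ((1 + 0.0003)^138 − 1) = $36,190.00 × 0.04226246… = $1,529.4784…
Penalties + interest = $1,809.5000 + $1,529.4784… = $3,338.98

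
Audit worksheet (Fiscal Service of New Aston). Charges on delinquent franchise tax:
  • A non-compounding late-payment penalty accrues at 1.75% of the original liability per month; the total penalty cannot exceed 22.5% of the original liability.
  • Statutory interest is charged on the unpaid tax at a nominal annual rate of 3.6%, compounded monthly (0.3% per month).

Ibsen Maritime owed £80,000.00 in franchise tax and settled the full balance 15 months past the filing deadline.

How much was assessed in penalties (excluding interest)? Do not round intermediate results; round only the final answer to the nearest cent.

Penalty (uncapped): 15 × 1.75% × £80,000.00 = £21,000.00; cap = 22.5% × £80,000.00 = £18,000.00 → penalty = £18,000.00

£18,000.00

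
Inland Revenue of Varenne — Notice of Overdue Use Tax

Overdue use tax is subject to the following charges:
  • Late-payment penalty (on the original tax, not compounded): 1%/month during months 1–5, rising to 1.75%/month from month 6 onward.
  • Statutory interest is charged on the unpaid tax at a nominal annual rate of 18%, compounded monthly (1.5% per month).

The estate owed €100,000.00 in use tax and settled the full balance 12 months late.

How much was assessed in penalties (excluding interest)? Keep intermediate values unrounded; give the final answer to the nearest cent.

€17,250.00

Penalty, months 1–5: 5 × 1% × €100,000.00 = €5,000.00
Penalty, months 6–12: 7 × 1.75% × €100,000.00 = €12,250.00
Total penalty = €5,000.00 + €12,250.00 = €17,250.00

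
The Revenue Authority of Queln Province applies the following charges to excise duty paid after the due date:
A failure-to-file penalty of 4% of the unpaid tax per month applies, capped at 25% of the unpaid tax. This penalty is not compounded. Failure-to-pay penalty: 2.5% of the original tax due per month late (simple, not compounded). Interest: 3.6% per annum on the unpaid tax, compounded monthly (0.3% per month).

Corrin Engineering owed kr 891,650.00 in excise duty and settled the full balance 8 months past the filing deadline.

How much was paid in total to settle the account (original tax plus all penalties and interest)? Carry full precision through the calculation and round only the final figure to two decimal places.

kr 1,314,518.15

Failure-to-file: 8 × 4% × kr 891,650.00 = kr 285,328.00, capped at 25% × kr 891,650.00 = kr 222,912.50
Failure-to-pay penalty: 8 × 2.5% × kr 891,650.00 = kr 178,330.00
Interest: kr 891,650.00 × ((1 + 0.003)^8 − 1) = kr 891,650.00 × 0.0242535… = kr 21,625.6490…
Total = kr 891,650.00 + kr 401,242.5000 + kr 21,625.6490… = kr 1,314,518.15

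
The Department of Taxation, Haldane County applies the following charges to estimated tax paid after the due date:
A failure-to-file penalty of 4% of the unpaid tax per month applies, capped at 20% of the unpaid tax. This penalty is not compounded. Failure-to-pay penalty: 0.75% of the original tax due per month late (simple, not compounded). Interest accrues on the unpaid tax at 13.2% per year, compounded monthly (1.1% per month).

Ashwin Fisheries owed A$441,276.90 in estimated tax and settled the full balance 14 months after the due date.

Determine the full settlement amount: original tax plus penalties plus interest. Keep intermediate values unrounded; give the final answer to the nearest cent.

A$648,902.30

Failure-to-file: 14 × 4% × A$441,276.90 = A$247,115.06…, capped at 20% × A$441,276.90 = A$88,255.38
Failure-to-pay penalty = 0.75% × A$441,276.90 × 14 mo = A$46,334.07…
Interest: A$441,276.90 × ((1 + 0.011)^14 − 1) = A$441,276.90 × 0.1655105… = A$73,035.9460…
Total = A$441,276.90 + A$134,589.4545 + A$73,035.9460… = A$648,902.30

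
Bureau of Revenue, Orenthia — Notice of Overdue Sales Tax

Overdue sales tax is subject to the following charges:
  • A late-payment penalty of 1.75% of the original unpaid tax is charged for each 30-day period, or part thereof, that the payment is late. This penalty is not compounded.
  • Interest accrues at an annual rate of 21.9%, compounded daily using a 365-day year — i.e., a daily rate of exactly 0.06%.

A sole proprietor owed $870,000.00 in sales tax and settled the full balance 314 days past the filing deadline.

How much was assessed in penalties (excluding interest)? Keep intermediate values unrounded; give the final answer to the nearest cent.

$167,475.00

Penalty periods: ⌈314/30⌉ = 11; penalty = 11 × 1.75% × $870,000.00 = $167,475.00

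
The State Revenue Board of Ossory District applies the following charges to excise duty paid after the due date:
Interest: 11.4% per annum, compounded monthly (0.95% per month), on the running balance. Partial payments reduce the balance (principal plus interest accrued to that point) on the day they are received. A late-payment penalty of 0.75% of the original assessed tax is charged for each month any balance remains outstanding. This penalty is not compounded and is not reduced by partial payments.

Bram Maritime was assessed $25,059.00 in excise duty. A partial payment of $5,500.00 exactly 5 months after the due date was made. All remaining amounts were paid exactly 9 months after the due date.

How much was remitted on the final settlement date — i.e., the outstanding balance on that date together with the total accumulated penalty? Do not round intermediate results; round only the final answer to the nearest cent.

$23,264.28

Balance at month 5: $25,059.0000 × (1 + 0.0095)^5 = $26,272.1341…
After $5,500.00 payment: $26,272.1341… − $5,500.00 = $20,772.1341…
Balance at month 9: $20,772.1341… × (1 + 0.0095)^4 = $21,572.7947…
Penalty: 9 × 0.75% × $25,059.00 = $1,691.48…
Final settlement = outstanding balance + penalty = $21,572.7947… + $1,691.48… = $23,264.28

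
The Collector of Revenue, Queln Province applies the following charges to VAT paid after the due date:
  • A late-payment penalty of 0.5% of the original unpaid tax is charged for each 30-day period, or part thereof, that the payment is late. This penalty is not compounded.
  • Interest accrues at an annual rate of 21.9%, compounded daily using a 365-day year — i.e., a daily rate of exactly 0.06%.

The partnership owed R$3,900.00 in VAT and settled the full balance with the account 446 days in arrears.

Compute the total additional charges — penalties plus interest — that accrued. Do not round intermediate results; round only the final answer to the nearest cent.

R$1,488.71

Penalty periods: ⌈446/30⌉ = 15; penalty = 15 × 0.5% × R$3,900.00 = R$292.50
Interest: R$3,900.00 × ((1 + 0.0006)^446 − 1) = R$3,900.00 × 0.30671944… = R$1,196.2058…
Penalties + interest = R$292.5000 + R$1,196.2058… = R$1,488.71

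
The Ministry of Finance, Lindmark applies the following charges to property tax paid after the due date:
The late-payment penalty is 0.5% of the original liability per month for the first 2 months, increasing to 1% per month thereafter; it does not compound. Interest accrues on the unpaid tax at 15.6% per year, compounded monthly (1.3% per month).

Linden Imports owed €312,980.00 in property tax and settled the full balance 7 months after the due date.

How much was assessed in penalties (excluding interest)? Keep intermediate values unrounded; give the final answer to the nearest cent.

€18,778.80

Penalty, months 1–2: 2 × 0.5% × €312,980.00 = €3,129.80
Penalty, months 3–7: 5 × 1% × €312,980.00 = €15,649.00
Total penalty = €3,129.80 + €15,649.00 = €18,778.80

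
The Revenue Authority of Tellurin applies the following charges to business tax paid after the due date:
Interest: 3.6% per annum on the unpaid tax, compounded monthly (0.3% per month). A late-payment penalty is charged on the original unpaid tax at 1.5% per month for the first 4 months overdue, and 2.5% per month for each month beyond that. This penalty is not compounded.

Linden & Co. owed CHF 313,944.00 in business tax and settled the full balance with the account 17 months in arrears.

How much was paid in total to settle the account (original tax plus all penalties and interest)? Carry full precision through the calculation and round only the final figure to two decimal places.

Penalty, months 1–4: 4 × 1.5% × CHF 313,944.00 = CHF 18,836.64
Penalty, months 5–17: 13 × 2.5% × CHF 313,944.00 = CHF 102,031.80
Interest: CHF 313,944.00 × ((1 + 0.003)^17 − 1) = CHF 313,944.00 × 0.0522426… = CHF 16,401.2365…
Total = CHF 313,944.00 + CHF 120,868.4400 + CHF 16,401.2365… = CHF 451,213.68

CHF 451,213.68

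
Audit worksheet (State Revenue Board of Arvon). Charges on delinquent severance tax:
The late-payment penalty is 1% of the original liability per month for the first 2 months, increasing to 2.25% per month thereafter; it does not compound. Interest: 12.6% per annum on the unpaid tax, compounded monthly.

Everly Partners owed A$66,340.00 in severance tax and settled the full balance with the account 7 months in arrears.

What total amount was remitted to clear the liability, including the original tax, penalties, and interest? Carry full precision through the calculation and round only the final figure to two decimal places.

Penalty, months 1–2: 2 × 1% × A$66,340.00 = A$1,326.80
Penalty, months 3–7: 5 × 2.25% × A$66,340.00 = A$7,463.25
Interest (12.6%/yr ÷ 12 = 1.05%/month): A$66,340.00 × ((1 + 0.0105)^7 − 1) = A$5,032.3000…
Total = A$66,340.00 + A$8,790.0500 + A$5,032.3000… = A$80,162.35

A$80,162.35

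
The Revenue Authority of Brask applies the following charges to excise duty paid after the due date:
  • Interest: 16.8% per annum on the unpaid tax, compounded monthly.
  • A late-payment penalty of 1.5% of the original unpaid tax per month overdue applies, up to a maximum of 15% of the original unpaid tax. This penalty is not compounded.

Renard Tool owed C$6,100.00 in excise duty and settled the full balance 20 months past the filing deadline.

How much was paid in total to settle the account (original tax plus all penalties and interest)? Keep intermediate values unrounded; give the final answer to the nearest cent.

Penalty (uncapped): 20 × 1.5% × C$6,100.00 = C$1,830.00; cap = 15% × C$6,100.00 = C$915.00 → penalty = C$915.00
Interest (16.8%/yr ÷ 12 = 1.4%/month): C$6,100.00 × ((1 + 0.014)^20 − 1) = C$1,955.4338…
Total = C$6,100.00 + C$915.0000 + C$1,955.4338… = C$8,970.43

C$8,970.43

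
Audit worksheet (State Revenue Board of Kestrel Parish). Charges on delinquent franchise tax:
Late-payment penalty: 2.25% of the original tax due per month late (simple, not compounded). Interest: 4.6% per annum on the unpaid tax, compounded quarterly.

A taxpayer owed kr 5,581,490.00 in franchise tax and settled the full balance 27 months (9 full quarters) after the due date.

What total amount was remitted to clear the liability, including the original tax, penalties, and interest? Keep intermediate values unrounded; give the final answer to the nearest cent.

kr 9,577,228.36

Late-payment penalty: 27 × 2.25% × kr 5,581,490.00 = kr 3,390,755.18…
Interest (4.6%/yr ÷ 4 = 1.15%/quarter): kr 5,581,490.00 × ((1 + 0.0115)^9 − 1) = kr 604,983.1865…
Total = kr 5,581,490.00 + kr 3,390,755.1750 + kr 604,983.1865… = kr 9,577,228.36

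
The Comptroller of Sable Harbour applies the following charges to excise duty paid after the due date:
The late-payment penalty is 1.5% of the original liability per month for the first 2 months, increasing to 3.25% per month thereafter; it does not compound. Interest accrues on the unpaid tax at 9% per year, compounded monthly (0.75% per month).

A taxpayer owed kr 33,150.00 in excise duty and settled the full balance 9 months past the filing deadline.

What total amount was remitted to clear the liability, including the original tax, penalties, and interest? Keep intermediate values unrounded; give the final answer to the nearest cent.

Penalty, months 1–2: 2 × 1.5% × kr 33,150.00 = kr 994.50
Penalty, months 3–9: 7 × 3.25% × kr 33,150.00 = kr 7,541.63…
Interest: kr 33,150.00 × ((1 + 0.0075)^9 − 1) = kr 33,150.00 × 0.0695608… = kr 2,305.9418…
Total = kr 33,150.00 + kr 8,536.1250 + kr 2,305.9418… = kr 43,992.07

kr 43,992.07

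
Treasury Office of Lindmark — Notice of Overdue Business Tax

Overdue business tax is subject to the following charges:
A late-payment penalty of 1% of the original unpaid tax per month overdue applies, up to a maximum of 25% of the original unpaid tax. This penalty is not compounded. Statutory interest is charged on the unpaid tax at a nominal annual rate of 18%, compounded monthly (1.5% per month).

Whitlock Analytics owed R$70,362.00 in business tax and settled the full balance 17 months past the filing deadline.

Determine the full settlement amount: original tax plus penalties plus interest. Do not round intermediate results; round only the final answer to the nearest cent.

R$102,589.23

Penalty: 17 × 1% × R$70,362.00 = R$11,961.54 (below the 25% cap of R$17,590.50)
Interest: R$70,362.00 × ((1 + 0.015)^17 − 1) = R$70,362.00 × 0.2880203… = R$20,265.6865…
Total = R$70,362.00 + R$11,961.5400 + R$20,265.6865… = R$102,589.23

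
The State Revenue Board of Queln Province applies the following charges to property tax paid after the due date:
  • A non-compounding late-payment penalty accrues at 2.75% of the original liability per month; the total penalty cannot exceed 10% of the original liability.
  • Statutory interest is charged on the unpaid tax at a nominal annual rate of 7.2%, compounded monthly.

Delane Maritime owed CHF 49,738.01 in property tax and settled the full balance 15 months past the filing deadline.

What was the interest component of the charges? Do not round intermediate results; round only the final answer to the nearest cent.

CHF 4,669.41

Interest (7.2%/yr ÷ 12 = 0.6%/month): CHF 49,738.01 × ((1 + 0.006)^15 − 1) = CHF 4,669.4080…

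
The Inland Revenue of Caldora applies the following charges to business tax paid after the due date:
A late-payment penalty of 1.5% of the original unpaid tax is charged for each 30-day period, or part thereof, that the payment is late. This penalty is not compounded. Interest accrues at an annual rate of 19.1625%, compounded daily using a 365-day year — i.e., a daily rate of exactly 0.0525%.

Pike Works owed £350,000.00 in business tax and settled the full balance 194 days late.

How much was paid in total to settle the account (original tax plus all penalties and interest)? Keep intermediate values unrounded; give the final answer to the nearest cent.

Penalty periods: ⌈194/30⌉ = 7; penalty = 7 × 1.5% × £350,000.00 = £36,750.00
Interest: £350,000.00 × ((1 + 0.000525)^194 − 1) = £350,000.00 × 0.10718779… = £37,515.7248…
Total = £350,000.00 + £36,750.0000 + £37,515.7248… = £424,265.72

£424,265.72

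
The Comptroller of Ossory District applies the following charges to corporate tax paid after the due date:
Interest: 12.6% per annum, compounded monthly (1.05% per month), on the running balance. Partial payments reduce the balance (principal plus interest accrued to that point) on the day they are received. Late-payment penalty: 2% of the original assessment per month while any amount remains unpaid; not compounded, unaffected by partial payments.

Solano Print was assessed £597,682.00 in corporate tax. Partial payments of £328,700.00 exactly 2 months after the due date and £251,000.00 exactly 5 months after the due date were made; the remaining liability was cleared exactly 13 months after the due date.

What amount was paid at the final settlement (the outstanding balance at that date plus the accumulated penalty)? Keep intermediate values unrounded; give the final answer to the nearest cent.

£198,408.40

Balance at month 2: £597,682.0000 × (1 + 0.0105)^2 = £610,299.2164…
After £328,700.00 payment: £610,299.2164… − £328,700.00 = £281,599.2164…
Balance at month 5: £281,599.2164… × (1 + 0.0105)^3 = £290,563.0567…
After £251,000.00 payment: £290,563.0567… − £251,000.00 = £39,563.0567…
Balance at month 13: £39,563.0567… × (1 + 0.0105)^8 = £43,011.0833…
Penalty: 13 × 2% × £597,682.00 = £155,397.32
Final settlement = outstanding balance + penalty = £43,011.0833… + £155,397.32 = £198,408.40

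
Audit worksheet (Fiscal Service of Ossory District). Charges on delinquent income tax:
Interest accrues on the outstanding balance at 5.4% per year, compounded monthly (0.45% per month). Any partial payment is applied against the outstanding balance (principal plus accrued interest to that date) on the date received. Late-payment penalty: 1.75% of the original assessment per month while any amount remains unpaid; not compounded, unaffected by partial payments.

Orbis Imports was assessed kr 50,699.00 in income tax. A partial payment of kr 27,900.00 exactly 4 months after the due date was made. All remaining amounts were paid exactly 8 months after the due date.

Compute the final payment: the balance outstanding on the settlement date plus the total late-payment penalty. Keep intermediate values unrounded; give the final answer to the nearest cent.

Balance at month 4: kr 50,699.0000 × (1 + 0.0045)^4 = kr 51,617.7604…
After kr 27,900.00 payment: kr 51,617.7604… − kr 27,900.00 = kr 23,717.7604…
Balance at month 8: kr 23,717.7604… × (1 + 0.0045)^4 = kr 24,147.5705…
Penalty: 8 × 1.75% × kr 50,699.00 = kr 7,097.86
Final settlement = outstanding balance + penalty = kr 24,147.5705… + kr 7,097.86 = kr 31,245.43

kr 31,245.43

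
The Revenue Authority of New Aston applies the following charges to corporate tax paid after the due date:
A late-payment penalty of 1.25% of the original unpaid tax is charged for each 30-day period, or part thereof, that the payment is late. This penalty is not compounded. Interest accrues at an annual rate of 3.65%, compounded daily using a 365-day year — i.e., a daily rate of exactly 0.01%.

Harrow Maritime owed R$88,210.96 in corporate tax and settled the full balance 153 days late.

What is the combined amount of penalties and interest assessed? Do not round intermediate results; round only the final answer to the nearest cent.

R$7,975.76

Penalty periods: ⌈153/30⌉ = 6; penalty = 6 × 1.25% × R$88,210.96 = R$6,615.82…
Interest: R$88,210.96 × ((1 + 0.0001)^153 − 1) = R$88,210.96 × 0.01541687… = R$1,359.9367…
Penalties + interest = R$6,615.8220 + R$1,359.9367… = R$7,975.76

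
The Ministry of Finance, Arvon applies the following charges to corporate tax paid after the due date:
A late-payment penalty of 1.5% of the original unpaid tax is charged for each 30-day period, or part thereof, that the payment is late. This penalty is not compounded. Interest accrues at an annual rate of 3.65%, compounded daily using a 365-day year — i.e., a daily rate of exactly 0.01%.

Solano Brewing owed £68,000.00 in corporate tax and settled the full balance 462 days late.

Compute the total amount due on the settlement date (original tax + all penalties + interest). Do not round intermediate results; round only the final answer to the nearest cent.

Penalty periods: ⌈462/30⌉ = 16; penalty = 16 × 1.5% × £68,000.00 = £16,320.00
Interest: £68,000.00 × ((1 + 0.0001)^462 − 1) = £68,000.00 × 0.04728143… = £3,215.1371…
Total = £68,000.00 + £16,320.0000 + £3,215.1371… = £87,535.14

£87,535.14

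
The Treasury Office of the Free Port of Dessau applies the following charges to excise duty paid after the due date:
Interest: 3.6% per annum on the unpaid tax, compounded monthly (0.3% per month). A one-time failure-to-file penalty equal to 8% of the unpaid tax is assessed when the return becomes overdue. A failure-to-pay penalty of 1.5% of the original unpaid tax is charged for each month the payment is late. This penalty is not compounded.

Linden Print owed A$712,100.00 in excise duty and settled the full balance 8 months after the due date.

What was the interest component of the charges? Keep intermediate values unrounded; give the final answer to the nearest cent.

Interest: A$712,100.00 × ((1 + 0.003)^8 − 1) = A$712,100.00 × 0.0242535… = A$17,270.9299…

A$17,270.93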